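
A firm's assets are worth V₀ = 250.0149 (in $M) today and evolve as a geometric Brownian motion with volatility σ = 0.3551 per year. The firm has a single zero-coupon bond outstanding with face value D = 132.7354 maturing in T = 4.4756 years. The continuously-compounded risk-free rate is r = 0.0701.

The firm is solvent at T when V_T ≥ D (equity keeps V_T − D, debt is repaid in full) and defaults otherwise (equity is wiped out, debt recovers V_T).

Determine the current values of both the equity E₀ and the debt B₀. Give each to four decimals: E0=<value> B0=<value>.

d₁ = [ln(V₀/D) + (r + σ²/2)T] / (σ√T)
   = [ln(250.0149/132.7354) + (0.0701 + 0.5·0.3551²)·4.4756] / (0.3551·√4.4756)
   = [0.633163 + 0.595917] / 0.751236 = 1.636077
d₂ = d₁ − σ√T = 1.636077 − 0.751236 = 0.884842
N(d₁) = 0.949088,  N(d₂) = 0.811879,  e^(−rT) = 0.730709
E₀ = V₀·N(d₁) − D·e^(−rT)·N(d₂)
   = 250.0149·0.949088 − 132.7354·0.730709·0.811879 = 158.541272
B₀ = V₀ − E₀ = 250.0149 − 158.541272 = 91.473628

E0=158.5413 B0=91.4736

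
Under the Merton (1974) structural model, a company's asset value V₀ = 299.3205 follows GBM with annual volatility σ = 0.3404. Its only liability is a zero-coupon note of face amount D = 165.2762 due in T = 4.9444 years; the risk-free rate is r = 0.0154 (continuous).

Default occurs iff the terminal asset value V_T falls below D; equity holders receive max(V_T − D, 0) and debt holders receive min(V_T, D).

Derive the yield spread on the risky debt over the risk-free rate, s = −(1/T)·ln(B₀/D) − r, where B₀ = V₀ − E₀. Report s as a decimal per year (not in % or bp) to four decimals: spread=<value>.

d₁ = [ln(V₀/D) + (r + σ²/2)T] / (σ√T)
   = [ln(299.3205/165.2762) + (0.0154 + 0.5·0.3404²)·4.9444] / (0.3404·√4.9444)
   = [0.593897 + 0.362603] / 0.756914 = 1.263684
d₂ = d₁ − σ√T = 1.263684 − 0.756914 = 0.506770
N(d₁) = 0.896828,  N(d₂) = 0.693842,  e^(−rT) = 0.926683
E₀ = V₀·N(d₁) − D·e^(−rT)·N(d₂)
   = 299.3205·0.896828 − 165.2762·0.926683·0.693842 = 162.171185
B₀ = V₀ − E₀ = 299.3205 − 162.171185 = 137.149315
spread = −(1/T)·ln(B₀/D) − r = −(1/4.9444)·ln(137.149315/165.2762) − 0.0154 = 0.02232911

spread=0.0223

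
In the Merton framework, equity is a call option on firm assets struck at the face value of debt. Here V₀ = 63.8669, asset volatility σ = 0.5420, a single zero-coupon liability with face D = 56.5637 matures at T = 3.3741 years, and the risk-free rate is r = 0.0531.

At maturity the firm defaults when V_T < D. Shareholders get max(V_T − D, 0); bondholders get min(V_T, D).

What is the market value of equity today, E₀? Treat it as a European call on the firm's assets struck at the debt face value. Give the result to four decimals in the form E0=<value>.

E0=30.3598

d₁ = [ln(V₀/D) + (r + σ²/2)T] / (σ√T)
   = [ln(63.8669/56.5637) + (0.0531 + 0.5·0.5420²)·3.3741] / (0.5420·√3.3741)
   = [0.121434 + 0.674759] / 0.995585 = 0.799724
d₂ = d₁ − σ√T = 0.799724 − 0.995585 = -0.195861
N(d₁) = 0.788065,  N(d₂) = 0.422360,  e^(−rT) = 0.835968
E₀ = V₀·N(d₁) − D·e^(−rT)·N(d₂)
   = 63.8669·0.788065 − 56.5637·0.835968·0.422360 = 30.359782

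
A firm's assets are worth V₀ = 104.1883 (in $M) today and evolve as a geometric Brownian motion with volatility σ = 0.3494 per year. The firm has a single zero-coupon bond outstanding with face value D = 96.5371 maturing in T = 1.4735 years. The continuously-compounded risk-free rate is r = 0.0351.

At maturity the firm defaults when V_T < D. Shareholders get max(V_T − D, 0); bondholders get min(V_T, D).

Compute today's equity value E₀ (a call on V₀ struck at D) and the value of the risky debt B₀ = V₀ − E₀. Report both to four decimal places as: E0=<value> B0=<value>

d₁ = [ln(V₀/D) + (r + σ²/2)T] / (σ√T)
   = [ln(104.1883/96.5371) + (0.0351 + 0.5·0.3494²)·1.4735] / (0.3494·√1.4735)
   = [0.076272 + 0.141663] / 0.424129 = 0.513841
d₂ = d₁ − σ√T = 0.513841 − 0.424129 = 0.089712
N(d₁) = 0.696319,  N(d₂) = 0.535742,  e^(−rT) = 0.949595
E₀ = V₀·N(d₁) − D·e^(−rT)·N(d₂)
   = 104.1883·0.696319 − 96.5371·0.949595·0.535742 = 23.436160
B₀ = V₀ − E₀ = 104.1883 − 23.436160 = 80.752140

E0=23.4362 B0=80.7521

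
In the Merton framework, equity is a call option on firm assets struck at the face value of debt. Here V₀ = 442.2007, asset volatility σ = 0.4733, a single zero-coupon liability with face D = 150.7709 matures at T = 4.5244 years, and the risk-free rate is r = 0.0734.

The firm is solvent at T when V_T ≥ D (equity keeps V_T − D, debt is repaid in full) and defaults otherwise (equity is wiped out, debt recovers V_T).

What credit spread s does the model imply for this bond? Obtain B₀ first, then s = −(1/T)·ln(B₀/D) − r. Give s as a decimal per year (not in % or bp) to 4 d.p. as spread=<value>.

d₁ = [ln(V₀/D) + (r + σ²/2)T] / (σ√T)
   = [ln(442.2007/150.7709) + (0.0734 + 0.5·0.4733²)·4.5244] / (0.4733·√4.5244)
   = [1.076002 + 0.838853] / 1.006739 = 1.902037
d₂ = d₁ − σ√T = 1.902037 − 1.006739 = 0.895298
N(d₁) = 0.971417,  N(d₂) = 0.814686,  e^(−rT) = 0.717422
E₀ = V₀·N(d₁) − D·e^(−rT)·N(d₂)
   = 442.2007·0.971417 − 150.7709·0.717422·0.814686 = 341.439577
B₀ = V₀ − E₀ = 442.2007 − 341.439577 = 100.761123
spread = −(1/T)·ln(B₀/D) − r = −(1/4.5244)·ln(100.761123/150.7709) − 0.0734 = 0.01567454

spread=0.0157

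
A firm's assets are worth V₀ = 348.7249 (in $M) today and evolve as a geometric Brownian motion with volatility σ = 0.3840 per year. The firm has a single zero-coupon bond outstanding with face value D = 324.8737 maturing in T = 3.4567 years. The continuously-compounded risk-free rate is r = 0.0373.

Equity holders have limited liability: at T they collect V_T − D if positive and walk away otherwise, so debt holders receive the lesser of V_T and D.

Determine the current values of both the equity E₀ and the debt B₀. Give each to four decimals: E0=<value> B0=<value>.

d₁ = [ln(V₀/D) + (r + σ²/2)T] / (σ√T)
   = [ln(348.7249/324.8737) + (0.0373 + 0.5·0.3840²)·3.4567] / (0.3840·√3.4567)
   = [0.070847 + 0.383790] / 0.713941 = 0.636800
d₂ = d₁ − σ√T = 0.636800 − 0.713941 = -0.077141
N(d₁) = 0.737872,  N(d₂) = 0.469256,  e^(−rT) = 0.879031
E₀ = V₀·N(d₁) − D·e^(−rT)·N(d₂)
   = 348.7249·0.737872 − 324.8737·0.879031·0.469256 = 123.307168
B₀ = V₀ − E₀ = 348.7249 − 123.307168 = 225.417732

E0=123.3072 B0=225.4177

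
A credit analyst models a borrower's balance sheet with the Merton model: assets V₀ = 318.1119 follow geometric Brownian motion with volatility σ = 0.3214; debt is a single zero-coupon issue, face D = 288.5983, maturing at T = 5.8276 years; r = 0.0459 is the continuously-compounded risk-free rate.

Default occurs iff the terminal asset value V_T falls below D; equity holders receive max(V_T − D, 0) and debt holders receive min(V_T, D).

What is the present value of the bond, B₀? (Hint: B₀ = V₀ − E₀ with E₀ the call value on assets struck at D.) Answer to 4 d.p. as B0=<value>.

d₁ = [ln(V₀/D) + (r + σ²/2)T] / (σ√T)
   = [ln(318.1119/288.5983) + (0.0459 + 0.5·0.3214²)·5.8276] / (0.3214·√5.8276)
   = [0.097367 + 0.568476] / 0.775873 = 0.858186
d₂ = d₁ − σ√T = 0.858186 − 0.775873 = 0.082313
N(d₁) = 0.804605,  N(d₂) = 0.532801,  e^(−rT) = 0.765300
E₀ = V₀·N(d₁) − D·e^(−rT)·N(d₂)
   = 318.1119·0.804605 − 288.5983·0.765300·0.532801 = 138.277688
B₀ = V₀ − E₀ = 318.1119 − 138.277688 = 179.834212

B0=179.8342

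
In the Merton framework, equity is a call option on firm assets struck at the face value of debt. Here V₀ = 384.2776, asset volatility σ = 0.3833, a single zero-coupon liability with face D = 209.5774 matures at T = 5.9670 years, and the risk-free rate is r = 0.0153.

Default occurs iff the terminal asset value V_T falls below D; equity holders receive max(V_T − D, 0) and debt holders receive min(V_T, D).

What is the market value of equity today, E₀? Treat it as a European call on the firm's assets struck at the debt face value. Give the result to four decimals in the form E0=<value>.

E0=224.5262

d₁ = [ln(V₀/D) + (r + σ²/2)T] / (σ√T)
   = [ln(384.2776/209.5774) + (0.0153 + 0.5·0.3833²)·5.9670] / (0.3833·√5.9670)
   = [0.606272 + 0.529628] / 0.936304 = 1.213174
d₂ = d₁ − σ√T = 1.213174 − 0.936304 = 0.276870
N(d₁) = 0.887468,  N(d₂) = 0.609060,  e^(−rT) = 0.912748
E₀ = V₀·N(d₁) − D·e^(−rT)·N(d₂)
   = 384.2776·0.887468 − 209.5774·0.912748·0.609060 = 224.526242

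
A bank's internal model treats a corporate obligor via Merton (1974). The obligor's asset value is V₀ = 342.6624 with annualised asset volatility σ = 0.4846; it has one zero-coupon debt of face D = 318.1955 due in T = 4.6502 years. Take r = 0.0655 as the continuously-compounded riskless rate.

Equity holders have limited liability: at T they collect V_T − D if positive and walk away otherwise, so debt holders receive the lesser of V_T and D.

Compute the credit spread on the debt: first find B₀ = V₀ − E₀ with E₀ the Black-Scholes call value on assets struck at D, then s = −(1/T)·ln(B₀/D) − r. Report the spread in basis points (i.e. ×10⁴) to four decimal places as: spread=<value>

spread=733.1907

d₁ = [ln(V₀/D) + (r + σ²/2)T] / (σ√T)
   = [ln(342.6624/318.1955) + (0.0655 + 0.5·0.4846²)·4.6502] / (0.4846·√4.6502)
   = [0.074080 + 0.850608] / 1.045007 = 0.884863
d₂ = d₁ − σ√T = 0.884863 − 1.045007 = -0.160144
N(d₁) = 0.811885,  N(d₂) = 0.436384,  e^(−rT) = 0.737427
E₀ = V₀·N(d₁) − D·e^(−rT)·N(d₂)
   = 342.6624·0.811885 − 318.1955·0.737427·0.436384 = 175.806673
B₀ = V₀ − E₀ = 342.6624 − 175.806673 = 166.855727
spread = −(1/T)·ln(B₀/D) − r = −(1/4.6502)·ln(166.855727/318.1955) − 0.0655 = 0.07331907
in basis points: 0.07331907 × 10⁴ = 733.1907 bp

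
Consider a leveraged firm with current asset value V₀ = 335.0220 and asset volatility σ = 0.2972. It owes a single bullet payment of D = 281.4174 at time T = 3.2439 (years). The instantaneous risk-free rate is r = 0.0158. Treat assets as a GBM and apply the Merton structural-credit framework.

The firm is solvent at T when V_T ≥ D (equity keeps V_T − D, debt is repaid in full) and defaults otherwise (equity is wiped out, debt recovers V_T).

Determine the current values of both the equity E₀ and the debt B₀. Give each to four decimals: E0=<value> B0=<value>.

E0=102.7939 B0=232.2281

d₁ = [ln(V₀/D) + (r + σ²/2)T] / (σ√T)
   = [ln(335.0220/281.4174) + (0.0158 + 0.5·0.2972²)·3.2439] / (0.2972·√3.2439)
   = [0.174357 + 0.194517] / 0.535282 = 0.689121
d₂ = d₁ − σ√T = 0.689121 − 0.535282 = 0.153840
N(d₁) = 0.754627,  N(d₂) = 0.561132,  e^(−rT) = 0.950038
E₀ = V₀·N(d₁) − D·e^(−rT)·N(d₂)
   = 335.0220·0.754627 − 281.4174·0.950038·0.561132 = 102.793891
B₀ = V₀ − E₀ = 335.0220 − 102.793891 = 232.228109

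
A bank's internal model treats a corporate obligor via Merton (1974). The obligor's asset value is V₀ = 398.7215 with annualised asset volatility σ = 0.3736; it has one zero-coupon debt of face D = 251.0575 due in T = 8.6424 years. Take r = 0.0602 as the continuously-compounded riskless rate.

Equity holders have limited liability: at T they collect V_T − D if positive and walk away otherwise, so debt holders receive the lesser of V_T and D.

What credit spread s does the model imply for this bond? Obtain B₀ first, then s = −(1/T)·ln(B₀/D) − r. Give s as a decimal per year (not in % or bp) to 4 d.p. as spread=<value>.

d₁ = [ln(V₀/D) + (r + σ²/2)T] / (σ√T)
   = [ln(398.7215/251.0575) + (0.0602 + 0.5·0.3736²)·8.6424] / (0.3736·√8.6424)
   = [0.462581 + 1.123412] / 1.098308 = 1.444034
d₂ = d₁ − σ√T = 1.444034 − 1.098308 = 0.345726
N(d₁) = 0.925635,  N(d₂) = 0.635226,  e^(−rT) = 0.594359
E₀ = V₀·N(d₁) − D·e^(−rT)·N(d₂)
   = 398.7215·0.925635 − 251.0575·0.594359·0.635226 = 274.283461
B₀ = V₀ − E₀ = 398.7215 − 274.283461 = 124.438039
spread = −(1/T)·ln(B₀/D) − r = −(1/8.6424)·ln(124.438039/251.0575) − 0.0602 = 0.02101287

spread=0.0210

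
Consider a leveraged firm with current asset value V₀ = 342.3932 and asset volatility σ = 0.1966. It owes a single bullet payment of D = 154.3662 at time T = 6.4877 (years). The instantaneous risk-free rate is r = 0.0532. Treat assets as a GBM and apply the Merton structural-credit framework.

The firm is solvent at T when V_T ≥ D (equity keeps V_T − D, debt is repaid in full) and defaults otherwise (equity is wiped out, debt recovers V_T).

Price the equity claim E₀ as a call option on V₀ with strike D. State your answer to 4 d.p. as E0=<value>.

d₁ = [ln(V₀/D) + (r + σ²/2)T] / (σ√T)
   = [ln(342.3932/154.3662) + (0.0532 + 0.5·0.1966²)·6.4877] / (0.1966·√6.4877)
   = [0.796632 + 0.470526] / 0.500759 = 2.530473
d₂ = d₁ − σ√T = 2.530473 − 0.500759 = 2.029714
N(d₁) = 0.994305,  N(d₂) = 0.978807,  e^(−rT) = 0.708117
E₀ = V₀·N(d₁) − D·e^(−rT)·N(d₂)
   = 342.3932·0.994305 − 154.3662·0.708117·0.978807 = 233.450329

E0=233.4503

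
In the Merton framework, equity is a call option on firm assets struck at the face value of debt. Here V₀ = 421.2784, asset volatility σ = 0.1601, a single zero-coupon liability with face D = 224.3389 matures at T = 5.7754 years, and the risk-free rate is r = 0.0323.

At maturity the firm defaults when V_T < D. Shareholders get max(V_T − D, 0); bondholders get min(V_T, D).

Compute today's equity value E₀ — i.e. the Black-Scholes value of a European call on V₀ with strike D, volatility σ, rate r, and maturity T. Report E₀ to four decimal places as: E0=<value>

d₁ = [ln(V₀/D) + (r + σ²/2)T] / (σ√T)
   = [ln(421.2784/224.3389) + (0.0323 + 0.5·0.1601²)·5.7754] / (0.1601·√5.7754)
   = [0.630136 + 0.260563] / 0.384753 = 2.314987
d₂ = d₁ − σ√T = 2.314987 − 0.384753 = 1.930234
N(d₁) = 0.989693,  N(d₂) = 0.973211,  e^(−rT) = 0.829821
E₀ = V₀·N(d₁) − D·e^(−rT)·N(d₂)
   = 421.2784·0.989693 − 224.3389·0.829821·0.973211 = 235.762317

E0=235.7623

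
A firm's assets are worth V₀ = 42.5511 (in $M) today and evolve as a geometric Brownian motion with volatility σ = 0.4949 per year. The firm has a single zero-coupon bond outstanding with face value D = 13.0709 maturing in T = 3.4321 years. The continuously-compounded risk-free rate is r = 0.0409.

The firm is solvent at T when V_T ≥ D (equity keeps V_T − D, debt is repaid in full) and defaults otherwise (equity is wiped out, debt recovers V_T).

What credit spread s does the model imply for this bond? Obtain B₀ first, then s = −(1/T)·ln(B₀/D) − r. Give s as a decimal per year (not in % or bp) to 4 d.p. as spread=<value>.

d₁ = [ln(V₀/D) + (r + σ²/2)T] / (σ√T)
   = [ln(42.5511/13.0709) + (0.0409 + 0.5·0.4949²)·3.4321] / (0.4949·√3.4321)
   = [1.180317 + 0.560678] / 0.916848 = 1.898892
d₂ = d₁ − σ√T = 1.898892 − 0.916848 = 0.982044
N(d₁) = 0.971211,  N(d₂) = 0.836961,  e^(−rT) = 0.869034
E₀ = V₀·N(d₁) − D·e^(−rT)·N(d₂)
   = 42.5511·0.971211 − 13.0709·0.869034·0.836961 = 31.818995
B₀ = V₀ − E₀ = 42.5511 − 31.818995 = 10.732105
spread = −(1/T)·ln(B₀/D) − r = −(1/3.4321)·ln(10.732105/13.0709) − 0.0409 = 0.01654257

spread=0.0165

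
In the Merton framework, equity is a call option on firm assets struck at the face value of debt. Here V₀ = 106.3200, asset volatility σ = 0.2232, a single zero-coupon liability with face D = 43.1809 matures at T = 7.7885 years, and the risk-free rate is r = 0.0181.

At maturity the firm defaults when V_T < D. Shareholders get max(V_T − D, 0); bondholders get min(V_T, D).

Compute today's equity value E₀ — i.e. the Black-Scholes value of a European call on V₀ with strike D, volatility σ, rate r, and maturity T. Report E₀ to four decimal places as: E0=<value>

d₁ = [ln(V₀/D) + (r + σ²/2)T] / (σ√T)
   = [ln(106.3200/43.1809) + (0.0181 + 0.5·0.2232²)·7.7885] / (0.2232·√7.7885)
   = [0.901055 + 0.334977] / 0.622904 = 1.984305
d₂ = d₁ − σ√T = 1.984305 − 0.622904 = 1.361401
N(d₁) = 0.976389,  N(d₂) = 0.913307,  e^(−rT) = 0.868514
E₀ = V₀·N(d₁) − D·e^(−rT)·N(d₂)
   = 106.3200·0.976389 − 43.1809·0.868514·0.913307 = 69.557765

E0=69.5578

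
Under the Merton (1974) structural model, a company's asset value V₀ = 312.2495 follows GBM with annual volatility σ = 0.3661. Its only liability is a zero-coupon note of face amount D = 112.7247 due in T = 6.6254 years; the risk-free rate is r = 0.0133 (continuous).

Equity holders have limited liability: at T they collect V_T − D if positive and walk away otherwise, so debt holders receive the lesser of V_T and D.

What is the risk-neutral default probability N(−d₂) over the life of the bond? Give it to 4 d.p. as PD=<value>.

d₁ = [ln(V₀/D) + (r + σ²/2)T] / (σ√T)
   = [ln(312.2495/112.7247) + (0.0133 + 0.5·0.3661²)·6.6254] / (0.3661·√6.6254)
   = [1.018854 + 0.532116] / 0.942336 = 1.645878
d₂ = d₁ − σ√T = 1.645878 − 0.942336 = 0.703542
risk-neutral PD = N(−d₂) = N(-0.703542) = 0.240859

PD=0.2409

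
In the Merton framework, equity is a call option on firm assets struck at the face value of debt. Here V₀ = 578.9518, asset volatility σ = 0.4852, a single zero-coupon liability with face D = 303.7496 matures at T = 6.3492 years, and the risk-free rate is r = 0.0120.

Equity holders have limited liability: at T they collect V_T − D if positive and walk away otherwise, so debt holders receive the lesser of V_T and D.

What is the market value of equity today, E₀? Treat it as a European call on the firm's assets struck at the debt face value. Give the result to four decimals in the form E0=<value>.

E0=374.1351

d₁ = [ln(V₀/D) + (r + σ²/2)T] / (σ√T)
   = [ln(578.9518/303.7496) + (0.0120 + 0.5·0.4852²)·6.3492] / (0.4852·√6.3492)
   = [0.645016 + 0.823552] / 1.222588 = 1.201195
d₂ = d₁ − σ√T = 1.201195 − 1.222588 = -0.021393
N(d₁) = 0.885162,  N(d₂) = 0.491466,  e^(−rT) = 0.926640
E₀ = V₀·N(d₁) − D·e^(−rT)·N(d₂)
   = 578.9518·0.885162 − 303.7496·0.926640·0.491466 = 374.135096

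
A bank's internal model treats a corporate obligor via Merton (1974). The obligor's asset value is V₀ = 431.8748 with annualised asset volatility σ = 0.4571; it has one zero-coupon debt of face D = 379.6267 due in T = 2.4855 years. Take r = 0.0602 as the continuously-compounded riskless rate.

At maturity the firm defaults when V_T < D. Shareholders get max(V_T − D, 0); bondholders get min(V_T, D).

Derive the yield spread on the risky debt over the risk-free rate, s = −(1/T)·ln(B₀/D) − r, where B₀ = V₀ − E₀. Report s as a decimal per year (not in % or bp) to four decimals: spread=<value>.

spread=0.0842

d₁ = [ln(V₀/D) + (r + σ²/2)T] / (σ√T)
   = [ln(431.8748/379.6267) + (0.0602 + 0.5·0.4571²)·2.4855] / (0.4571·√2.4855)
   = [0.128947 + 0.409288] / 0.720640 = 0.746885
d₂ = d₁ − σ√T = 0.746885 − 0.720640 = 0.026246
N(d₁) = 0.772434,  N(d₂) = 0.510469,  e^(−rT) = 0.861029
E₀ = V₀·N(d₁) − D·e^(−rT)·N(d₂)
   = 431.8748·0.772434 − 379.6267·0.861029·0.510469 = 166.737703
B₀ = V₀ − E₀ = 431.8748 − 166.737703 = 265.137097
spread = −(1/T)·ln(B₀/D) − r = −(1/2.4855)·ln(265.137097/379.6267) − 0.0602 = 0.08421415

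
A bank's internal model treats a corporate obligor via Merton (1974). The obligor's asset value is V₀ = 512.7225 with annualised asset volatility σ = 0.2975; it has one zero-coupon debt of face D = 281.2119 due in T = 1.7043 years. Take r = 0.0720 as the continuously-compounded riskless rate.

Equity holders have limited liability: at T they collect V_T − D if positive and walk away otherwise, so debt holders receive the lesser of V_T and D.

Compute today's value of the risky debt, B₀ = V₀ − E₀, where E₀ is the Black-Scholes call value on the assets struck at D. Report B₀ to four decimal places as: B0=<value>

B0=247.0726

d₁ = [ln(V₀/D) + (r + σ²/2)T] / (σ√T)
   = [ln(512.7225/281.2119) + (0.0720 + 0.5·0.2975²)·1.7043] / (0.2975·√1.7043)
   = [0.600626 + 0.198130] / 0.388383 = 2.056622
d₂ = d₁ − σ√T = 2.056622 − 0.388383 = 1.668239
N(d₁) = 0.980139,  N(d₂) = 0.952366,  e^(−rT) = 0.884520
E₀ = V₀·N(d₁) − D·e^(−rT)·N(d₂)
   = 512.7225·0.980139 − 281.2119·0.884520·0.952366 = 265.649879
B₀ = V₀ − E₀ = 512.7225 − 265.649879 = 247.072621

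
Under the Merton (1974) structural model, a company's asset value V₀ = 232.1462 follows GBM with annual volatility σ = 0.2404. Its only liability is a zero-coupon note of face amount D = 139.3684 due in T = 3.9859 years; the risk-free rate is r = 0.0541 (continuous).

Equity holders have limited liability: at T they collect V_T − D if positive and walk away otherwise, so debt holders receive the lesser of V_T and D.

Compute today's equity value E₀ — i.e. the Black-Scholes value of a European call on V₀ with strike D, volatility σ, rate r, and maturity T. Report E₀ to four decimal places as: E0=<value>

d₁ = [ln(V₀/D) + (r + σ²/2)T] / (σ√T)
   = [ln(232.1462/139.3684) + (0.0541 + 0.5·0.2404²)·3.9859] / (0.2404·√3.9859)
   = [0.510247 + 0.330814] / 0.479952 = 1.752385
d₂ = d₁ − σ√T = 1.752385 − 0.479952 = 1.272434
N(d₁) = 0.960146,  N(d₂) = 0.898390,  e^(−rT) = 0.806028
E₀ = V₀·N(d₁) − D·e^(−rT)·N(d₂)
   = 232.1462·0.960146 − 139.3684·0.806028·0.898390 = 121.973796

E0=121.9738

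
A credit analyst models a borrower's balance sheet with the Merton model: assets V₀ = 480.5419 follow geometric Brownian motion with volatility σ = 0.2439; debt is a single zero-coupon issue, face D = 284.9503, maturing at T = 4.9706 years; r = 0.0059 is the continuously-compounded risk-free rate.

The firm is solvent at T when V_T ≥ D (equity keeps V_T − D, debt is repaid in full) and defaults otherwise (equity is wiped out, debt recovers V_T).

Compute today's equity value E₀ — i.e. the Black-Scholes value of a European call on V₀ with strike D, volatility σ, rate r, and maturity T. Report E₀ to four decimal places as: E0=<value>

E0=219.5074

d₁ = [ln(V₀/D) + (r + σ²/2)T] / (σ√T)
   = [ln(480.5419/284.9503) + (0.0059 + 0.5·0.2439²)·4.9706] / (0.2439·√4.9706)
   = [0.522600 + 0.177170] / 0.543771 = 1.286883
d₂ = d₁ − σ√T = 1.286883 − 0.543771 = 0.743111
N(d₁) = 0.900932,  N(d₂) = 0.771293,  e^(−rT) = 0.971099
E₀ = V₀·N(d₁) − D·e^(−rT)·N(d₂)
   = 480.5419·0.900932 − 284.9503·0.971099·0.771293 = 219.507425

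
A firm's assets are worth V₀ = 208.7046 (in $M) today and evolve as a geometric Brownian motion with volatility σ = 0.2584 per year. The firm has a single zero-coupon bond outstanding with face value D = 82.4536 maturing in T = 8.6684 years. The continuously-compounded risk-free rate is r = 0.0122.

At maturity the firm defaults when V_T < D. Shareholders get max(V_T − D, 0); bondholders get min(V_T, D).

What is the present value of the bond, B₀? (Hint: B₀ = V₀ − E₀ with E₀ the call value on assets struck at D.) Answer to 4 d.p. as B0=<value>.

B0=70.5753

d₁ = [ln(V₀/D) + (r + σ²/2)T] / (σ√T)
   = [ln(208.7046/82.4536) + (0.0122 + 0.5·0.2584²)·8.6684] / (0.2584·√8.6684)
   = [0.928684 + 0.395151] / 0.760785 = 1.740091
d₂ = d₁ − σ√T = 1.740091 − 0.760785 = 0.979306
N(d₁) = 0.959079,  N(d₂) = 0.836286,  e^(−rT) = 0.899646
E₀ = V₀·N(d₁) − D·e^(−rT)·N(d₂)
   = 208.7046·0.959079 − 82.4536·0.899646·0.836286 = 138.129254
B₀ = V₀ − E₀ = 208.7046 − 138.129254 = 70.575346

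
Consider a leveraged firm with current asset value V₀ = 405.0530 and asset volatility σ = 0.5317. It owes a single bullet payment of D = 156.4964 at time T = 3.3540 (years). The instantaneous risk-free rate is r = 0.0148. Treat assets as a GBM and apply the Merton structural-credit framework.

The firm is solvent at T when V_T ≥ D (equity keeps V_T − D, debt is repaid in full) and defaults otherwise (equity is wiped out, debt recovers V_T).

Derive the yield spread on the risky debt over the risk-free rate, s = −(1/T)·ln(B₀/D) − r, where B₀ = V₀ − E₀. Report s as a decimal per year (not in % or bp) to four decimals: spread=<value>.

d₁ = [ln(V₀/D) + (r + σ²/2)T] / (σ√T)
   = [ln(405.0530/156.4964) + (0.0148 + 0.5·0.5317²)·3.3540] / (0.5317·√3.3540)
   = [0.950985 + 0.523735] / 0.973752 = 1.514473
d₂ = d₁ − σ√T = 1.514473 − 0.973752 = 0.540721
N(d₁) = 0.935047,  N(d₂) = 0.705650,  e^(−rT) = 0.951573
E₀ = V₀·N(d₁) − D·e^(−rT)·N(d₂)
   = 405.0530·0.935047 − 156.4964·0.951573·0.705650 = 273.659807
B₀ = V₀ − E₀ = 405.0530 − 273.659807 = 131.393193
spread = −(1/T)·ln(B₀/D) − r = −(1/3.3540)·ln(131.393193/156.4964) − 0.0148 = 0.03732842

spread=0.0373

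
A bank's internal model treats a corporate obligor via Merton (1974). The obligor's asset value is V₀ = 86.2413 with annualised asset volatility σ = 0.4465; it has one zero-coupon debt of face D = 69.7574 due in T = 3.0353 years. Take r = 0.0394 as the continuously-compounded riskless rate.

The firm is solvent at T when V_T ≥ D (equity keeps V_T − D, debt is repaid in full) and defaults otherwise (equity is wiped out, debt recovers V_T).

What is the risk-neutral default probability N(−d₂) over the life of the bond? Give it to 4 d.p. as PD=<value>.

PD=0.4851

d₁ = [ln(V₀/D) + (r + σ²/2)T] / (σ√T)
   = [ln(86.2413/69.7574) + (0.0394 + 0.5·0.4465²)·3.0353] / (0.4465·√3.0353)
   = [0.212126 + 0.422153] / 0.777897 = 0.815376
d₂ = d₁ − σ√T = 0.815376 − 0.777897 = 0.037478
risk-neutral PD = N(−d₂) = N(-0.037478) = 0.485052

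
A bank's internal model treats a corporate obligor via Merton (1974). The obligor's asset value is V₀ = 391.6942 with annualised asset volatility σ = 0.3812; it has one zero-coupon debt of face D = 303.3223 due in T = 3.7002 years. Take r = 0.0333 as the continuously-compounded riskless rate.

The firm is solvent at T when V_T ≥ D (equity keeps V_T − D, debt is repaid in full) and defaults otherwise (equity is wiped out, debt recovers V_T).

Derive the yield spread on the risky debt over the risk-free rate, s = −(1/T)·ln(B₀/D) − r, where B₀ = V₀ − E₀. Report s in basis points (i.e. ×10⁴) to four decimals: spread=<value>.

spread=487.2671

d₁ = [ln(V₀/D) + (r + σ²/2)T] / (σ√T)
   = [ln(391.6942/303.3223) + (0.0333 + 0.5·0.3812²)·3.7002] / (0.3812·√3.7002)
   = [0.255685 + 0.392061] / 0.733273 = 0.883364
d₂ = d₁ − σ√T = 0.883364 − 0.733273 = 0.150091
N(d₁) = 0.811480,  N(d₂) = 0.559654,  e^(−rT) = 0.884072
E₀ = V₀·N(d₁) − D·e^(−rT)·N(d₂)
   = 391.6942·0.811480 − 303.3223·0.884072·0.559654 = 167.776020
B₀ = V₀ − E₀ = 391.6942 − 167.776020 = 223.918180
spread = −(1/T)·ln(B₀/D) − r = −(1/3.7002)·ln(223.918180/303.3223) − 0.0333 = 0.04872671
in basis points: 0.04872671 × 10⁴ = 487.2671 bp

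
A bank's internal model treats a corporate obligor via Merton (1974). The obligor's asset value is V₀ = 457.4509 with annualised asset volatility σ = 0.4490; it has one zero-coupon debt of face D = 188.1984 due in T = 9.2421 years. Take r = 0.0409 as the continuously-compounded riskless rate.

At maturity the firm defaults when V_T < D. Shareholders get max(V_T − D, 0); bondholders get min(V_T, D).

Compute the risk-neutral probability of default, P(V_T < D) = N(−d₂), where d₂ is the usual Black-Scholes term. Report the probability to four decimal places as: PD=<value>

d₁ = [ln(V₀/D) + (r + σ²/2)T] / (σ√T)
   = [ln(457.4509/188.1984) + (0.0409 + 0.5·0.4490²)·9.2421] / (0.4490·√9.2421)
   = [0.888173 + 1.309610] / 1.364997 = 1.610101
d₂ = d₁ − σ√T = 1.610101 − 1.364997 = 0.245104
risk-neutral PD = N(−d₂) = N(-0.245104) = 0.403188

PD=0.4032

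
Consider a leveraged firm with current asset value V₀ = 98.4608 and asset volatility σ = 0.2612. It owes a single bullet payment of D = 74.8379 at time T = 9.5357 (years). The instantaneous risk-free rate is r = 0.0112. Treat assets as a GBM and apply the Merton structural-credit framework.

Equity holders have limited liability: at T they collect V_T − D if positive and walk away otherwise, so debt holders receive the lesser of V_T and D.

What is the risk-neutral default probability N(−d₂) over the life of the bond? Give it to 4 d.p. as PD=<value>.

d₁ = [ln(V₀/D) + (r + σ²/2)T] / (σ√T)
   = [ln(98.4608/74.8379) + (0.0112 + 0.5·0.2612²)·9.5357] / (0.2612·√9.5357)
   = [0.274334 + 0.432089] / 0.806584 = 0.875820
d₂ = d₁ − σ√T = 0.875820 − 0.806584 = 0.069237
risk-neutral PD = N(−d₂) = N(-0.069237) = 0.472401

PD=0.4724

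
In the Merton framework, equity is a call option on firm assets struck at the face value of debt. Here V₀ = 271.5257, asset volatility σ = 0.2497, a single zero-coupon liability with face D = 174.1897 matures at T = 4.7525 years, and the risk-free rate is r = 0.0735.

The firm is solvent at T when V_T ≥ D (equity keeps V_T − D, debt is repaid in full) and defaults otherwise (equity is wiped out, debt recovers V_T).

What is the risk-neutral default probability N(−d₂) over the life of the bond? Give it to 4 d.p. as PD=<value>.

d₁ = [ln(V₀/D) + (r + σ²/2)T] / (σ√T)
   = [ln(271.5257/174.1897) + (0.0735 + 0.5·0.2497²)·4.7525] / (0.2497·√4.7525)
   = [0.443912 + 0.497468] / 0.544352 = 1.729360
d₂ = d₁ − σ√T = 1.729360 − 0.544352 = 1.185008
risk-neutral PD = N(−d₂) = N(-1.185008) = 0.118007

PD=0.1180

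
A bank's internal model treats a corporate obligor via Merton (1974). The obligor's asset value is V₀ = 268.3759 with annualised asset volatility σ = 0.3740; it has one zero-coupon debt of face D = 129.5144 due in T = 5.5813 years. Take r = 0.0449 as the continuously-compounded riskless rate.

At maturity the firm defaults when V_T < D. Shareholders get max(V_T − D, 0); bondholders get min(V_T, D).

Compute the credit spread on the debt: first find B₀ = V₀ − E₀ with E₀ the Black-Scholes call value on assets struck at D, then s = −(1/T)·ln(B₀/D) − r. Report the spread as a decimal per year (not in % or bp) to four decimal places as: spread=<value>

d₁ = [ln(V₀/D) + (r + σ²/2)T] / (σ√T)
   = [ln(268.3759/129.5144) + (0.0449 + 0.5·0.3740²)·5.5813] / (0.3740·√5.5813)
   = [0.728597 + 0.640945] / 0.883567 = 1.550015
d₂ = d₁ − σ√T = 1.550015 − 0.883567 = 0.666449
N(d₁) = 0.939431,  N(d₂) = 0.747438,  e^(−rT) = 0.778333
E₀ = V₀·N(d₁) − D·e^(−rT)·N(d₂)
   = 268.3759·0.939431 − 129.5144·0.778333·0.747438 = 176.774908
B₀ = V₀ − E₀ = 268.3759 − 176.774908 = 91.600992
spread = −(1/T)·ln(B₀/D) − r = −(1/5.5813)·ln(91.600992/129.5144) − 0.0449 = 0.01715543

spread=0.0172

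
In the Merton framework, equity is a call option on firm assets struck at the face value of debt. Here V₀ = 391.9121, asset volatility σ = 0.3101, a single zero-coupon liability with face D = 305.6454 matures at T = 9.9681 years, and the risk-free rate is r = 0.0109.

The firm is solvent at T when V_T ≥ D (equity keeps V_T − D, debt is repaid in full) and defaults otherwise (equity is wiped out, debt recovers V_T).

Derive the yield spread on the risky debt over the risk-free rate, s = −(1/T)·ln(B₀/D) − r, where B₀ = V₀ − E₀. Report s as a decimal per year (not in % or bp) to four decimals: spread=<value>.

spread=0.0314

d₁ = [ln(V₀/D) + (r + σ²/2)T] / (σ√T)
   = [ln(391.9121/305.6454) + (0.0109 + 0.5·0.3101²)·9.9681] / (0.3101·√9.9681)
   = [0.248612 + 0.587929] / 0.979057 = 0.854435
d₂ = d₁ − σ√T = 0.854435 − 0.979057 = -0.124622
N(d₁) = 0.803568,  N(d₂) = 0.450411,  e^(−rT) = 0.897042
E₀ = V₀·N(d₁) − D·e^(−rT)·N(d₂)
   = 391.9121·0.803568 − 305.6454·0.897042·0.450411 = 191.435638
B₀ = V₀ − E₀ = 391.9121 − 191.435638 = 200.476462
spread = −(1/T)·ln(B₀/D) − r = −(1/9.9681)·ln(200.476462/305.6454) − 0.0109 = 0.03140784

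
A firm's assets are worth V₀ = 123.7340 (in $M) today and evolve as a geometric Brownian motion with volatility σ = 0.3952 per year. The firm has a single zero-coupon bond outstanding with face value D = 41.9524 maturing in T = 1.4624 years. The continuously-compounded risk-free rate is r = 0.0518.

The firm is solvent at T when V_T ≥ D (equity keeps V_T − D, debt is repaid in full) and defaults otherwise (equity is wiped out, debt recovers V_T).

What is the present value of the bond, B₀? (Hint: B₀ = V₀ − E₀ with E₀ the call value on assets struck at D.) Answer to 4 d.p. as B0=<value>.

B0=38.8093

d₁ = [ln(V₀/D) + (r + σ²/2)T] / (σ√T)
   = [ln(123.7340/41.9524) + (0.0518 + 0.5·0.3952²)·1.4624] / (0.3952·√1.4624)
   = [1.081598 + 0.189953] / 0.477914 = 2.660627
d₂ = d₁ − σ√T = 2.660627 − 0.477914 = 2.182713
N(d₁) = 0.996100,  N(d₂) = 0.985472,  e^(−rT) = 0.927046
E₀ = V₀·N(d₁) − D·e^(−rT)·N(d₂)
   = 123.7340·0.996100 − 41.9524·0.927046·0.985472 = 84.924710
B₀ = V₀ − E₀ = 123.7340 − 84.924710 = 38.809290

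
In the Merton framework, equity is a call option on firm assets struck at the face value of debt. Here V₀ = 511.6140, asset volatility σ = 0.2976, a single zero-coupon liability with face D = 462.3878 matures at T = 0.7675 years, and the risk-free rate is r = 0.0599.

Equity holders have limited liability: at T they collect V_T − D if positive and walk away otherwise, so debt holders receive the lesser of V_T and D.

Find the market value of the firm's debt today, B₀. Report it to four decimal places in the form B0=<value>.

B0=419.5701

d₁ = [ln(V₀/D) + (r + σ²/2)T] / (σ√T)
   = [ln(511.6140/462.3878) + (0.0599 + 0.5·0.2976²)·0.7675] / (0.2976·√0.7675)
   = [0.101167 + 0.079960] / 0.260719 = 0.694722
d₂ = d₁ − σ√T = 0.694722 − 0.260719 = 0.434003
N(d₁) = 0.756385,  N(d₂) = 0.667857,  e^(−rT) = 0.955068
E₀ = V₀·N(d₁) − D·e^(−rT)·N(d₂)
   = 511.6140·0.756385 − 462.3878·0.955068·0.667857 = 92.043903
B₀ = V₀ − E₀ = 511.6140 − 92.043903 = 419.570097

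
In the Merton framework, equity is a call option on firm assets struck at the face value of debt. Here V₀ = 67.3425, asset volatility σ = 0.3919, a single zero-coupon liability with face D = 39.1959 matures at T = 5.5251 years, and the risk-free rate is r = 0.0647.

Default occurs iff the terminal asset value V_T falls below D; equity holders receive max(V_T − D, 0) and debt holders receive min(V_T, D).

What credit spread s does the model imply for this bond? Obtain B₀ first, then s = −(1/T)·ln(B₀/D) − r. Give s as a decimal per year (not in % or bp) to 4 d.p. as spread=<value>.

d₁ = [ln(V₀/D) + (r + σ²/2)T] / (σ√T)
   = [ln(67.3425/39.1959) + (0.0647 + 0.5·0.3919²)·5.5251] / (0.3919·√5.5251)
   = [0.541219 + 0.781762] / 0.921182 = 1.436178
d₂ = d₁ − σ√T = 1.436178 − 0.921182 = 0.514997
N(d₁) = 0.924524,  N(d₂) = 0.696722,  e^(−rT) = 0.699441
E₀ = V₀·N(d₁) − D·e^(−rT)·N(d₂)
   = 67.3425·0.924524 − 39.1959·0.699441·0.696722 = 43.158979
B₀ = V₀ − E₀ = 67.3425 − 43.158979 = 24.183521
spread = −(1/T)·ln(B₀/D) − r = −(1/5.5251)·ln(24.183521/39.1959) − 0.0647 = 0.02270126

spread=0.0227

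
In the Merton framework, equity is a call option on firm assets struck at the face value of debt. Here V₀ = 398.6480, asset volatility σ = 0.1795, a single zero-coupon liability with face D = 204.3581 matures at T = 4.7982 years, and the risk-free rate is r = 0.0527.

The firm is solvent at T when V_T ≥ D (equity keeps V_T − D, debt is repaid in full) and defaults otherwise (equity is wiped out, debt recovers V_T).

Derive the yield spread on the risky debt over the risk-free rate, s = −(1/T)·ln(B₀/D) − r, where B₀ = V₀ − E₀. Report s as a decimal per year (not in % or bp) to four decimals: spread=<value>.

spread=0.0004

d₁ = [ln(V₀/D) + (r + σ²/2)T] / (σ√T)
   = [ln(398.6480/204.3581) + (0.0527 + 0.5·0.1795²)·4.7982] / (0.1795·√4.7982)
   = [0.668205 + 0.330165] / 0.393191 = 2.539147
d₂ = d₁ − σ√T = 2.539147 − 0.393191 = 2.145956
N(d₁) = 0.994444,  N(d₂) = 0.984062,  e^(−rT) = 0.776573
E₀ = V₀·N(d₁) − D·e^(−rT)·N(d₂)
   = 398.6480·0.994444 − 204.3581·0.776573·0.984062 = 240.263530
B₀ = V₀ − E₀ = 398.6480 − 240.263530 = 158.384470
spread = −(1/T)·ln(B₀/D) − r = −(1/4.7982)·ln(158.384470/204.3581) − 0.0527 = 0.00041334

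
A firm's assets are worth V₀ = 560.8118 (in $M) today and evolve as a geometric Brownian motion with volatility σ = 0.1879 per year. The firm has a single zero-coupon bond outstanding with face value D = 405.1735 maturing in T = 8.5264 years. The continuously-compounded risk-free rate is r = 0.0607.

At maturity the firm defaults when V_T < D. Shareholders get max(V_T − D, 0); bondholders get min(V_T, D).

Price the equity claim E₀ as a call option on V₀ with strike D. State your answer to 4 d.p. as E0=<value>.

d₁ = [ln(V₀/D) + (r + σ²/2)T] / (σ√T)
   = [ln(560.8118/405.1735) + (0.0607 + 0.5·0.1879²)·8.5264] / (0.1879·√8.5264)
   = [0.325070 + 0.668071] / 0.548668 = 1.810094
d₂ = d₁ − σ√T = 1.810094 − 0.548668 = 1.261426
N(d₁) = 0.964859,  N(d₂) = 0.896422,  e^(−rT) = 0.595977
E₀ = V₀·N(d₁) − D·e^(−rT)·N(d₂)
   = 560.8118·0.964859 − 405.1735·0.595977·0.896422 = 324.641621

E0=324.6416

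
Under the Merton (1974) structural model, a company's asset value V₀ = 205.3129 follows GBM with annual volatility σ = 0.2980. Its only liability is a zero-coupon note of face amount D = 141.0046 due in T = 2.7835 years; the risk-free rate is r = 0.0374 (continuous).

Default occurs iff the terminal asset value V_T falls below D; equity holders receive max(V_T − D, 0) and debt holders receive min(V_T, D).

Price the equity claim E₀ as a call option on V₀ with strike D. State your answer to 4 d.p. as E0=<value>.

d₁ = [ln(V₀/D) + (r + σ²/2)T] / (σ√T)
   = [ln(205.3129/141.0046) + (0.0374 + 0.5·0.2980²)·2.7835] / (0.2980·√2.7835)
   = [0.375743 + 0.227696] / 0.497178 = 1.213727
d₂ = d₁ − σ√T = 1.213727 − 0.497178 = 0.716549
N(d₁) = 0.887574,  N(d₂) = 0.763174,  e^(−rT) = 0.901133
E₀ = V₀·N(d₁) − D·e^(−rT)·N(d₂)
   = 205.3129·0.887574 − 141.0046·0.901133·0.763174 = 85.258602

E0=85.2586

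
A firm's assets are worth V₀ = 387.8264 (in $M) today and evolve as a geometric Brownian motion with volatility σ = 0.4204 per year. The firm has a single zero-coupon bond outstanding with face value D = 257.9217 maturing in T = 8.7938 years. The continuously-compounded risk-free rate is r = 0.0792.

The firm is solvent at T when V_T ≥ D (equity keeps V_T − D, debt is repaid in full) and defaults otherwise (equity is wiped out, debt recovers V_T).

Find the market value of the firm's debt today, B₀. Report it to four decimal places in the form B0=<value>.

B0=103.0261

d₁ = [ln(V₀/D) + (r + σ²/2)T] / (σ√T)
   = [ln(387.8264/257.9217) + (0.0792 + 0.5·0.4204²)·8.7938] / (0.4204·√8.7938)
   = [0.407902 + 1.473560] / 1.246669 = 1.509192
d₂ = d₁ − σ√T = 1.509192 − 1.246669 = 0.262523
N(d₁) = 0.934375,  N(d₂) = 0.603541,  e^(−rT) = 0.498342
E₀ = V₀·N(d₁) − D·e^(−rT)·N(d₂)
   = 387.8264·0.934375 − 257.9217·0.498342·0.603541 = 284.800295
B₀ = V₀ − E₀ = 387.8264 − 284.800295 = 103.026105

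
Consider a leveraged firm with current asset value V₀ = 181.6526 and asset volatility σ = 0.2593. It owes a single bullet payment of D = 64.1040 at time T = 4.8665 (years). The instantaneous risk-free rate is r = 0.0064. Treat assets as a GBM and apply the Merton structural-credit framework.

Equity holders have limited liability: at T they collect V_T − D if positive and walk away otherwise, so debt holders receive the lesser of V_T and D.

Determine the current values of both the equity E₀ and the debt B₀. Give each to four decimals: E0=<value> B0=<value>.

d₁ = [ln(V₀/D) + (r + σ²/2)T] / (σ√T)
   = [ln(181.6526/64.1040) + (0.0064 + 0.5·0.2593²)·4.8665] / (0.2593·√4.8665)
   = [1.041589 + 0.194749] / 0.572020 = 2.161356
d₂ = d₁ − σ√T = 2.161356 − 0.572020 = 1.589337
N(d₁) = 0.984666,  N(d₂) = 0.944008,  e^(−rT) = 0.969334
E₀ = V₀·N(d₁) − D·e^(−rT)·N(d₂)
   = 181.6526·0.984666 − 64.1040·0.969334·0.944008 = 120.208196
B₀ = V₀ − E₀ = 181.6526 − 120.208196 = 61.444404

E0=120.2082 B0=61.4444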